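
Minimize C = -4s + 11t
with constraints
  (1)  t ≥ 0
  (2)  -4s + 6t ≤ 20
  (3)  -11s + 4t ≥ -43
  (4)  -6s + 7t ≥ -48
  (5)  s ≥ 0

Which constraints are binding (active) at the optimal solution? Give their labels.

(1) and (3)

Vertices and C = -4s + 11t:
  (43/11, 0) → C = -172/11
  (0, 0) → C = 0
  (169/25, 196/25) → C = 296/5
  (0, 10/3) → C = 110/3

The minimum is at (43/11, 0). Substituting into each constraint, equality holds for (1) and (3); the remaining constraints have slack.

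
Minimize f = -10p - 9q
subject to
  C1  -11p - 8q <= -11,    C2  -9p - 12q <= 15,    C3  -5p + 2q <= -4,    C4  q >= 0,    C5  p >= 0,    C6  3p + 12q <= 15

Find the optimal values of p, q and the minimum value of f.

p = 5, q = 0, minimum f = -50

Extreme points and f = -10p - 9q:
  (27/31, 11/62) → f = -639/62
  (1, 0) → f = -10
  (13/11, 21/22) → f = -449/22
  (5, 0) → f = -50

At the optimal vertex, q = 0 and 3p + 12q = 15.
Solving simultaneously gives p = 5, q = 0.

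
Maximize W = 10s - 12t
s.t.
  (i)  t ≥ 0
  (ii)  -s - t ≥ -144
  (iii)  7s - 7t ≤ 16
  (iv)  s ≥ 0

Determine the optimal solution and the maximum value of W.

Extreme points and W = 10s - 12t:
  (16/7, 0) → W = 160/7
  (0, 0) → W = 0
  (512/7, 496/7) → W = -832/7
  (0, 144) → W = -1728

s = 16/7, t = 0, maximum W = 160/7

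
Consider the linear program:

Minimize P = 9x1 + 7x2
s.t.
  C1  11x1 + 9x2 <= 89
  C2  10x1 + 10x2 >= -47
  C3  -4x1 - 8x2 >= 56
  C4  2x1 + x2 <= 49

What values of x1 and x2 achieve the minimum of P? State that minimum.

x1 = 23/5, x2 = -93/10, minimum P = -237/10

Feasible corners and P = 9x1 + 7x2:
  (304/13, -243/13) → P = 1035/13
  (352/7, -361/7) → P = 641/7
  (23/5, -93/10) → P = -237/10
  (537/10, -292/5) → P = 149/2

The binding constraints are 10x1 + 10x2 = -47 and -4x1 - 8x2 = 56.
Solving simultaneously gives x1 = 23/5, x2 = -93/10.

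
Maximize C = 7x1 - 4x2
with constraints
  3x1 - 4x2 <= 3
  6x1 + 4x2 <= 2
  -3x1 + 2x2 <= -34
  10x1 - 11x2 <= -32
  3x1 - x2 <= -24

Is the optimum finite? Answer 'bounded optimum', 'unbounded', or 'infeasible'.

The boundaries 3x1 - 4x2 = 3 and 10x1 - 11x2 = -32 meet at (-23, -18), but that point violates -3x1 + 2x2 ≤ -34. Every candidate vertex is excluded by some other constraint, so the feasible region is empty.

infeasible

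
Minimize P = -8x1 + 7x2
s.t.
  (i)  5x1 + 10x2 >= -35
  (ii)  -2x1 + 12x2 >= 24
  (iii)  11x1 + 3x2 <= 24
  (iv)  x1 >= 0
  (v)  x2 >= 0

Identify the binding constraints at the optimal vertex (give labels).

(ii) and (iii)

Vertices and P = -8x1 + 7x2:
  (36/23, 52/23) → P = 76/23
  (0, 2) → P = 14
  (0, 8) → P = 56

The minimum is at (36/23, 52/23). Substituting into each constraint, equality holds for (ii) and (iii); the remaining constraints have slack.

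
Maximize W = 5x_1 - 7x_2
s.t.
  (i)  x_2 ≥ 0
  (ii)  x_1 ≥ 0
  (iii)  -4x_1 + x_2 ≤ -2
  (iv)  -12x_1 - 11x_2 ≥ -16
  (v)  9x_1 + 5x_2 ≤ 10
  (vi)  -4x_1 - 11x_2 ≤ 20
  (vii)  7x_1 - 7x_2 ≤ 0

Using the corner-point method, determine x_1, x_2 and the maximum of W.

x_1 = 2/3, x_2 = 2/3, maximum W = -4/3

Feasible corners and W = 5x_1 - 7x_2:
  (19/28, 5/7) → W = -45/28
  (2/3, 2/3) → W = -4/3
  (16/23, 16/23) → W = -32/23

The optimum lies where -4x_1 + x_2 = -2 and 7x_1 - 7x_2 = 0.
Solving simultaneously gives x_1 = 2/3, x_2 = 2/3.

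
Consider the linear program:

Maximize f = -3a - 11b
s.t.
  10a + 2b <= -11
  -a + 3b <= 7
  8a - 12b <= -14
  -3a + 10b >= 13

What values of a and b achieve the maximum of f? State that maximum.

Feasible corners and f = -3a - 11b:
  (-47/32, 59/32) → f = -127/8
  (-68/53, 97/106) → f = -659/106
  (-31, -8) → f = 181

At the optimal vertex, -a + 3b = 7 and -3a + 10b = 13.
Solving simultaneously gives a = -31, b = -8.

a = -31, b = -8, maximum f = 181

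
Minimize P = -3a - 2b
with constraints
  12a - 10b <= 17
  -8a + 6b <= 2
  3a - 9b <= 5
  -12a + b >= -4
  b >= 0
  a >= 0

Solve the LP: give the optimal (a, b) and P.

Feasible corners and P = -3a - 2b:
  (13/32, 7/8) → P = -95/32
  (0, 1/3) → P = -2/3
  (1/3, 0) → P = -1
  (0, 0) → P = 0

The binding constraints are -8a + 6b = 2 and -12a + b = -4.
Solving simultaneously gives a = 13/32, b = 7/8.

a = 13/32, b = 7/8, minimum P = -95/32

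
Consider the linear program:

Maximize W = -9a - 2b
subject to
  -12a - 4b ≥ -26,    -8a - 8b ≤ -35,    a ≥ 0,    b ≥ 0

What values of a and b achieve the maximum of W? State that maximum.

a = 0, b = 35/8, maximum W = -35/4

Corner points and W = -9a - 2b:
  (17/16, 53/16) → W = -259/16
  (0, 13/2) → W = -13
  (0, 35/8) → W = -35/4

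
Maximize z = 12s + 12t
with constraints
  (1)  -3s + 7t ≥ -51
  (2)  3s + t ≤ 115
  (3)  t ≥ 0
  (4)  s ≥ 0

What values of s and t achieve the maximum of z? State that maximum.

s = 0, t = 115, maximum z = 1380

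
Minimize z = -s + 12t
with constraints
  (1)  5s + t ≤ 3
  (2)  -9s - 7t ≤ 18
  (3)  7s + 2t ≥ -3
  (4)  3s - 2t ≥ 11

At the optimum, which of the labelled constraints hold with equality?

(1) and (2)

Corner points and z = -s + 12t:
  (3/2, -9/2) → z = -111/2
  (17/13, -46/13) → z = -569/13
  (41/39, -51/13) → z = -1877/39

The minimum is at (3/2, -9/2). Substituting into each constraint, equality holds for (1) and (2); the remaining constraints have slack.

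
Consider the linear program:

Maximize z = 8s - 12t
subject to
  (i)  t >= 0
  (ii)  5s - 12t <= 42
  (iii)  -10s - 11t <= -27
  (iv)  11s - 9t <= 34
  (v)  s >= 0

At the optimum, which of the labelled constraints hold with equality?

Extreme points and z = 8s - 12t:
  (27/10, 0) → z = 108/5
  (34/11, 0) → z = 272/11
  (0, 27/11) → z = -324/11
The feasible region is unbounded (it extends along (0, 1), (9, 11)), but z strictly decreases along every unbounded feasible direction, so there is no improving ray and the maximum is attained at a vertex.

The maximum is at (34/11, 0). Substituting into each constraint, equality holds for (i) and (iv); the remaining constraints have slack.

(i) and (iv)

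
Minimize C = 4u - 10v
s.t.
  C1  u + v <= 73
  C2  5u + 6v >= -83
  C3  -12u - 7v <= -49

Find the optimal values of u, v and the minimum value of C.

u = -462/5, v = 827/5, minimum C = -10118/5

Corner points and C = 4u - 10v:
  (521, -448) → C = 6564
  (-462/5, 827/5) → C = -10118/5
  (875/37, -1241/37) → C = 430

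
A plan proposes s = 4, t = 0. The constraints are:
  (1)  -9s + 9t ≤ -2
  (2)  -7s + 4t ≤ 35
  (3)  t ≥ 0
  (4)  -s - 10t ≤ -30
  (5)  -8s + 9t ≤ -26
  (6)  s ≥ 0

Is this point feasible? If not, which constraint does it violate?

Constraint (4): -s - 10t = -4, which is not ≤ -30. All other constraints are satisfied.

not feasible — violates (4)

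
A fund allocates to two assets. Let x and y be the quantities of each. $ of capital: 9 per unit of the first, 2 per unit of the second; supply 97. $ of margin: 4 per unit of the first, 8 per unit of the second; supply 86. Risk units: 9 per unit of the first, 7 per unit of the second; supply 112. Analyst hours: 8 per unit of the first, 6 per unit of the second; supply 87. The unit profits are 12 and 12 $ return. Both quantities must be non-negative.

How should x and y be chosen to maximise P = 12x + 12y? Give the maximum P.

Feasible corners and P = 12x + 12y:
  (0, 0) → P = 0
  (0, 43/4) → P = 129
  (97/9, 0) → P = 388/3
  (204/19, 7/38) → P = 2490/19
  (9/2, 17/2) → P = 156

x = 9/2, y = 17/2, maximum P = 156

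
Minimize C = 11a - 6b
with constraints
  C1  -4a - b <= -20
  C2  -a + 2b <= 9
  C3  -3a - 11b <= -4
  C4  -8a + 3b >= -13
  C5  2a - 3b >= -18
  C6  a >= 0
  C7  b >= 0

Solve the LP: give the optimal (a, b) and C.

At the optimal vertex, -4a - b = -20 and -a + 2b = 9.
Solving simultaneously gives a = 31/9, b = 56/9.

a = 31/9, b = 56/9, minimum C = 5/9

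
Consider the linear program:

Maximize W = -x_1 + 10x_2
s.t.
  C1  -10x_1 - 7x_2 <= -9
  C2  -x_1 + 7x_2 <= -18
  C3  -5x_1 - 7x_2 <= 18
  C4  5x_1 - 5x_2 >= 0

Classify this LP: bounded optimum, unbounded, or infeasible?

From the feasible point (27/11, -171/77), moving in the direction (7, 1) keeps every constraint satisfied while W increases without bound.

unbounded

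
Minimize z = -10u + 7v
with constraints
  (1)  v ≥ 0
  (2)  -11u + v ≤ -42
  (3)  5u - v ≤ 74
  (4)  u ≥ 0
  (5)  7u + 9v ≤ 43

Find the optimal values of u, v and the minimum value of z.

u = 43/7, v = 0, minimum z = -430/7

Vertices and z = -10u + 7v:
  (42/11, 0) → z = -420/11
  (43/7, 0) → z = -430/7
  (421/106, 179/106) → z = -2957/106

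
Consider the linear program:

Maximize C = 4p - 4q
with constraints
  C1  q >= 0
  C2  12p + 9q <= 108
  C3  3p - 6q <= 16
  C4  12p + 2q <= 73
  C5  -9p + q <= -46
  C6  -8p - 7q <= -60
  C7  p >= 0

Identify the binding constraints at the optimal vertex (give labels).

Feasible corners and C = 4p - 4q:
  (11/2, 7/2) → C = 8
  (23/4, 2) → C = 15
  (382/71, 172/71) → C = 840/71

The maximum is at (23/4, 2). Substituting into each constraint, equality holds for C4 and C6; the remaining constraints have slack.

C4 and C6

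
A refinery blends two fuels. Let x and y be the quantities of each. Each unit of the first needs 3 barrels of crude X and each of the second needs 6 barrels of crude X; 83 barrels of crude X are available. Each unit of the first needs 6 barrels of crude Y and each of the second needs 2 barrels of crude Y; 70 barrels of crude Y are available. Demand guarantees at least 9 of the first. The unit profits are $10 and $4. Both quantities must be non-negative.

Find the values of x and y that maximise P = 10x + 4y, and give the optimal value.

Corner points and P = 10x + 4y:
  (35/3, 0) → P = 350/3
  (9, 0) → P = 90
  (9, 8) → P = 122

The optimum lies where 6x + 2y = 70 and x = 9.
Solving simultaneously gives x = 9, y = 8.

x = 9, y = 8, maximum P = 122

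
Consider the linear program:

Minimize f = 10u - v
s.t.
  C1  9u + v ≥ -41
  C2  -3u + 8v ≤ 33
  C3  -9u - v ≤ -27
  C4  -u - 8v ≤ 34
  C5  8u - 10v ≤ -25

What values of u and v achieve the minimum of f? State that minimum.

Feasible corners and f = 10u - v:
  (61/25, 126/25) → f = 484/25
  (65/17, 189/34) → f = 1111/34
  (5/2, 9/2) → f = 41/2

u = 61/25, v = 126/25, minimum f = 484/25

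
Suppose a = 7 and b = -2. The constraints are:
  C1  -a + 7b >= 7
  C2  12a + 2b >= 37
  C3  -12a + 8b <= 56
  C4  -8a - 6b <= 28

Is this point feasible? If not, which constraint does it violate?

not feasible — violates C1

Constraint C1: -a + 7b = -21, which is not ≥ 7. All other constraints are satisfied.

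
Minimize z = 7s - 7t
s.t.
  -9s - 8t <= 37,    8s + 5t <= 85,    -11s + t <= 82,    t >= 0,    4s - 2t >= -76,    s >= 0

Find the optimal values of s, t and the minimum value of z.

Feasible corners and z = 7s - 7t:
  (85/8, 0) → z = 595/8
  (0, 17) → z = -119
  (0, 0) → z = 0

The optimum lies where 8s + 5t = 85 and s = 0.
Solving simultaneously gives s = 0, t = 17.

s = 0, t = 17, minimum z = -119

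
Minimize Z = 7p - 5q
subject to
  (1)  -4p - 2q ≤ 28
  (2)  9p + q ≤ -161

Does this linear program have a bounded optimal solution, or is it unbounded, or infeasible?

unbounded

From the feasible point (-21, 28), moving in the direction (-1, 9) keeps every constraint satisfied while Z decreases without bound.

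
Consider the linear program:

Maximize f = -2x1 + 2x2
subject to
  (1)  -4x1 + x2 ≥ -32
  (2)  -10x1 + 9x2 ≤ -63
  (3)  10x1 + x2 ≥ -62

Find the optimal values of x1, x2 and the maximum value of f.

Corner points and f = -2x1 + 2x2:
  (225/26, 34/13) → f = -157/13
  (-15/7, -284/7) → f = -538/7
  (-99/20, -25/2) → f = -151/10

At the optimal vertex, -4x1 + x2 = -32 and -10x1 + 9x2 = -63.
Solving simultaneously gives x1 = 225/26, x2 = 34/13.

x1 = 225/26, x2 = 34/13, maximum f = -157/13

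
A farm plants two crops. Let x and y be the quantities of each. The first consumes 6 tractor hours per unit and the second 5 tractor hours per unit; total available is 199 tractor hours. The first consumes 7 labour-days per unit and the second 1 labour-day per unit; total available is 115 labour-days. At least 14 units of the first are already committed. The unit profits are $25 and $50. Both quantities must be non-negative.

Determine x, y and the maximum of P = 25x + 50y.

x = 14, y = 17, maximum P = 1200

Vertices and P = 25x + 50y:
  (115/7, 0) → P = 2875/7
  (14, 0) → P = 350
  (14, 17) → P = 1200

At the optimal vertex, 7x + y = 115 and x = 14.
Solving simultaneously gives x = 14, y = 17.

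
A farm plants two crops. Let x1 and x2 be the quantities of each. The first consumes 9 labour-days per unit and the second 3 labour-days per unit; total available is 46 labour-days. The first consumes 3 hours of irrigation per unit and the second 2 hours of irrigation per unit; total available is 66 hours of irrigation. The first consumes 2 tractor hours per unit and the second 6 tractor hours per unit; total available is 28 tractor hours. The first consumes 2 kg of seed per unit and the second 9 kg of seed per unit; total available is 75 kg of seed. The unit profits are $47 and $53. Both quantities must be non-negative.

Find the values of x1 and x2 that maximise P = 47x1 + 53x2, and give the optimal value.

x1 = 4, x2 = 10/3, maximum P = 1094/3

Feasible corners and P = 47x1 + 53x2:
  (0, 0) → P = 0
  (0, 14/3) → P = 742/3
  (46/9, 0) → P = 2162/9
  (4, 10/3) → P = 1094/3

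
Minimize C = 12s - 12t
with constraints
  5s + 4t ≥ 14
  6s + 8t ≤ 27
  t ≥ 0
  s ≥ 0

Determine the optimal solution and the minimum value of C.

s = 1/4, t = 51/16, minimum C = -141/4

Feasible corners and C = 12s - 12t:
  (1/4, 51/16) → C = -141/4
  (14/5, 0) → C = 168/5
  (9/2, 0) → C = 54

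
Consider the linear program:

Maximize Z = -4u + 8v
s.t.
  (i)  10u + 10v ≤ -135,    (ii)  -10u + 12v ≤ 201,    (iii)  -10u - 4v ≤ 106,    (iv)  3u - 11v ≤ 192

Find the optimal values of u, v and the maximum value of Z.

u = -26/3, v = -29/6, maximum Z = -4

Corner points and Z = -4u + 8v:
  (-26/3, -29/6) → Z = -4
  (87/28, -465/28) → Z = -1017/7
  (-199/61, -1119/61) → Z = -8156/61

The optimum lies where 10u + 10v = -135 and -10u - 4v = 106.
Solving simultaneously gives u = -26/3, v = -29/6.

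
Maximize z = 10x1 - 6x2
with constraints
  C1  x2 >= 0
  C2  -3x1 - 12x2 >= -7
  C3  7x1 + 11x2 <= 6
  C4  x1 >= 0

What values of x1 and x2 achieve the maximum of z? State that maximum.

Vertices and z = 10x1 - 6x2:
  (6/7, 0) → z = 60/7
  (0, 0) → z = 0
  (0, 6/11) → z = -36/11

The optimum lies where x2 = 0 and 7x1 + 11x2 = 6.
Solving simultaneously gives x1 = 6/7, x2 = 0.

x1 = 6/7, x2 = 0, maximum z = 60/7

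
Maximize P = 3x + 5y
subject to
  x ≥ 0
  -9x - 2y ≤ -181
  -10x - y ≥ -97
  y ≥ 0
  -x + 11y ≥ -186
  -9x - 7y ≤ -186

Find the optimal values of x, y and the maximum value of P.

x = 0, y = 97, maximum P = 485

Extreme points and P = 3x + 5y:
  (0, 181/2) → P = 905/2
  (0, 97) → P = 485
  (13/11, 937/11) → P = 4724/11

The optimum lies where x = 0 and -10x - y = -97.
Solving simultaneously gives x = 0, y = 97.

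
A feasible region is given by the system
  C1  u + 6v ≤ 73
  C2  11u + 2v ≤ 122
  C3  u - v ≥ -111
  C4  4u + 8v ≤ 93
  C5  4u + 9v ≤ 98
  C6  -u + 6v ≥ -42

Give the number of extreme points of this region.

The feasible vertices (each the meet of two boundaries and inside every other half-plane) are:
  (-593/7, 184/7)
  (-23/5, 194/15)
  (902/91, 590/91)
  (12, -5)
  (-708/5, -153/5)

5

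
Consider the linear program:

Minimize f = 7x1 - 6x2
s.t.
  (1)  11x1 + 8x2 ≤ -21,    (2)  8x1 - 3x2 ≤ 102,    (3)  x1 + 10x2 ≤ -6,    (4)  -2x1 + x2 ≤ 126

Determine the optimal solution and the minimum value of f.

x1 = -422/7, x2 = 38/7, minimum f = -3182/7

Extreme points and f = 7x1 - 6x2:
  (753/97, -1290/97) → f = 13011/97
  (-27/17, -15/34) → f = -144/17
  (-422/7, 38/7) → f = -3182/7
The feasible region is unbounded (it extends along (-1, -2), (-3, -8)), but f strictly increases along every unbounded feasible direction, so there is no improving ray and the minimum is attained at a vertex.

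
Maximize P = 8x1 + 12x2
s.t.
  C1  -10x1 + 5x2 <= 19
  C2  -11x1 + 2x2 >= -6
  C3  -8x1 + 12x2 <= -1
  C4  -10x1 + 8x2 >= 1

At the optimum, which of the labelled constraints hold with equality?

C3 and C4

Vertices and P = 8x1 + 12x2:
  (-233/80, -81/40) → P = -238/5
  (-49/10, -6) → P = -556/5
  (-5/14, -9/28) → P = -47/7

The maximum is at (-5/14, -9/28). Substituting into each constraint, equality holds for C3 and C4; the remaining constraints have slack.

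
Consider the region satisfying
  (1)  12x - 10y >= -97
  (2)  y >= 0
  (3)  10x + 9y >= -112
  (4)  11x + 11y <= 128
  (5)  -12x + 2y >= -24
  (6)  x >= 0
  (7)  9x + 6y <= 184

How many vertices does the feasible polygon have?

Pairwise boundary intersections that survive every other constraint:
  (213/242, 2603/242)
  (0, 97/10)
  (2, 0)
  (0, 0)
  (260/77, 636/77)

5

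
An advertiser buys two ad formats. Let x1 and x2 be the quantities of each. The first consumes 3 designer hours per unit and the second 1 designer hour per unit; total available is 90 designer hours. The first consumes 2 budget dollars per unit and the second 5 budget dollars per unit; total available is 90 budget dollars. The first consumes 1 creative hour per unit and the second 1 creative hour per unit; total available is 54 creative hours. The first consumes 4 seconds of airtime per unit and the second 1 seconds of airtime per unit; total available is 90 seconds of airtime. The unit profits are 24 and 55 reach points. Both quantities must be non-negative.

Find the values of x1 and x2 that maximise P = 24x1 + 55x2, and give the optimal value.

Feasible corners and P = 24x1 + 55x2:
  (0, 0) → P = 0
  (0, 18) → P = 990
  (45/2, 0) → P = 540
  (20, 10) → P = 1030

x1 = 20, x2 = 10, maximum P = 1030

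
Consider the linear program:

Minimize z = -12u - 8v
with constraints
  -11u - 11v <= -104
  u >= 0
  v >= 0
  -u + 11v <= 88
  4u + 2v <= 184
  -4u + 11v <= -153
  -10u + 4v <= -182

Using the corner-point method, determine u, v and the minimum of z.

u = 1165/26, v = 31/13, minimum z = -7238/13

Extreme points and z = -12u - 8v:
  (46, 0) → z = -552
  (153/4, 0) → z = -459
  (1165/26, 31/13) → z = -7238/13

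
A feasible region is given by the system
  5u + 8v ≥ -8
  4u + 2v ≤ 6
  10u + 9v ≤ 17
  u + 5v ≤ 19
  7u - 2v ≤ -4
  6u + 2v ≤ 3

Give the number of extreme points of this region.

5

Pairwise boundary intersections that survive every other constraint:
  (-192/17, 103/17)
  (-8/11, -6/11)
  (-86/41, 173/41)
  (-7/34, 36/17)
  (-1/13, 45/26)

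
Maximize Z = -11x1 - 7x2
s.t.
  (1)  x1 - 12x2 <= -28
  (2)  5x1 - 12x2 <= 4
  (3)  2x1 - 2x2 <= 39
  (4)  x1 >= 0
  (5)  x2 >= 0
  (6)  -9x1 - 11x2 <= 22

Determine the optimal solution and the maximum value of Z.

x1 = 0, x2 = 7/3, maximum Z = -49/3

The feasible region is unbounded (it extends along (0, 1), (1, 1)), but Z strictly decreases along every unbounded feasible direction, so there is no improving ray and the maximum is attained at a vertex.

The optimum lies where x1 - 12x2 = -28 and x1 = 0.
Solving simultaneously gives x1 = 0, x2 = 7/3.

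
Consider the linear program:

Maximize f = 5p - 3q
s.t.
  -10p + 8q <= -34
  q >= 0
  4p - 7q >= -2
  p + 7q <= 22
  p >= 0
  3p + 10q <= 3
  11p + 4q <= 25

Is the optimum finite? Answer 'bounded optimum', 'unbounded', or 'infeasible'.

infeasible

The boundaries -10p + 8q = -34 and p = 0 meet at (0, -17/4), but that point violates q ≥ 0. Every candidate vertex is excluded by some other constraint, so the feasible region is empty.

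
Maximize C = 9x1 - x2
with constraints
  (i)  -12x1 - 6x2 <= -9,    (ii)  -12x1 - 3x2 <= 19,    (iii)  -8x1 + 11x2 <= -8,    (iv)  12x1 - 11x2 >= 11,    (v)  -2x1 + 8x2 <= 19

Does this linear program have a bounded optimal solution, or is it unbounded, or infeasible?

unbounded

From the feasible point (49/60, -2/15), moving in the direction (6, -12) keeps every constraint satisfied while C increases without bound.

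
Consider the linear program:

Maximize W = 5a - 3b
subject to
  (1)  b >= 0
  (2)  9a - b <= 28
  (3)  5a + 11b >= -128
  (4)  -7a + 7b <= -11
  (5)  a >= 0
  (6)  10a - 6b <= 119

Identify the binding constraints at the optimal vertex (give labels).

Corner points and W = 5a - 3b:
  (28/9, 0) → W = 140/9
  (11/7, 0) → W = 55/7
  (185/56, 97/56) → W = 317/28

The maximum is at (28/9, 0). Substituting into each constraint, equality holds for (1) and (2); the remaining constraints have slack.

(1) and (2)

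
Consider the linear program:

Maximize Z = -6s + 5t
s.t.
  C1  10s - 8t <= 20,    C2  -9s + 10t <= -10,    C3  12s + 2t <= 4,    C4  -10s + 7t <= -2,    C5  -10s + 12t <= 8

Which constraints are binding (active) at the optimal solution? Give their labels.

C2 and C4

Feasible corners and Z = -6s + 5t:
  (18/29, -50/29) → Z = -358/29
  (-62/5, -18) → Z = -78/5
  (10/23, -14/23) → Z = -130/23
  (-50/37, -82/37) → Z = -110/37

The maximum is at (-50/37, -82/37). Substituting into each constraint, equality holds for C2 and C4; the remaining constraints have slack.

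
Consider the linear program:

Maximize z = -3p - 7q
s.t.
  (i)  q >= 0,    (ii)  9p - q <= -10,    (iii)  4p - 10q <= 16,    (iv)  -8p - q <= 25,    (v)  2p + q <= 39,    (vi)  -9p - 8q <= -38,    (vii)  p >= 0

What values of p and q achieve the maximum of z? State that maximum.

p = 0, q = 10, maximum z = -70

Extreme points and z = -3p - 7q:
  (29/11, 371/11) → z = -244
  (0, 10) → z = -70
  (0, 39) → z = -273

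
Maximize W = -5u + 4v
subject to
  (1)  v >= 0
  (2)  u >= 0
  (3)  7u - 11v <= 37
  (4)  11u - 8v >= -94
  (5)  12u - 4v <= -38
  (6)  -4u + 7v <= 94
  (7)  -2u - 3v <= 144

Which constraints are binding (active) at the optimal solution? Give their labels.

(4) and (5)

Vertices and W = -5u + 4v:
  (0, 47/4) → W = 47
  (0, 19/2) → W = 38
  (18/13, 355/26) → W = 620/13

The maximum is at (18/13, 355/26). Substituting into each constraint, equality holds for (4) and (5); the remaining constraints have slack.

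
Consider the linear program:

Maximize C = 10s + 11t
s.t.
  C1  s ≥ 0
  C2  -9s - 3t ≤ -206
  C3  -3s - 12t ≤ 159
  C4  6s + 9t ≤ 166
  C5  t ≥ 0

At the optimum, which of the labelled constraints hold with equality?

C4 and C5

Extreme points and C = 10s + 11t:
  (452/21, 86/21) → C = 1822/7
  (206/9, 0) → C = 2060/9
  (83/3, 0) → C = 830/3

The maximum is at (83/3, 0). Substituting into each constraint, equality holds for C4 and C5; the remaining constraints have slack.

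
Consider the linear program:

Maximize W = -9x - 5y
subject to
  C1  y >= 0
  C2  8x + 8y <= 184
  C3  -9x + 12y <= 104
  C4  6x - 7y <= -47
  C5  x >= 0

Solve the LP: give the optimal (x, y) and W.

x = 0, y = 47/7, maximum W = -235/7

Extreme points and W = -9x - 5y:
  (172/21, 311/21) → W = -3103/21
  (114/13, 185/13) → W = -1951/13
  (0, 26/3) → W = -130/3
  (0, 47/7) → W = -235/7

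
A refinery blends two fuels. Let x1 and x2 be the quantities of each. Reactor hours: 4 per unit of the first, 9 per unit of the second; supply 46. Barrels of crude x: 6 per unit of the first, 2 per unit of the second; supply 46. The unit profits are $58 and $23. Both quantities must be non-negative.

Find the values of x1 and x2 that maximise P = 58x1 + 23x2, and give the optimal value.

x1 = 7, x2 = 2, maximum P = 452

Extreme points and P = 58x1 + 23x2:
  (0, 0) → P = 0
  (0, 46/9) → P = 1058/9
  (23/3, 0) → P = 1334/3
  (7, 2) → P = 452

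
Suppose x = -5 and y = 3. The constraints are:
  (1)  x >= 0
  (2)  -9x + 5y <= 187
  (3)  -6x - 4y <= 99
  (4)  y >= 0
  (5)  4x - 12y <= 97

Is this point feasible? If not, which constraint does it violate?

not feasible — violates (1)

Constraint (1): x = -5, which is not ≥ 0. All other constraints are satisfied.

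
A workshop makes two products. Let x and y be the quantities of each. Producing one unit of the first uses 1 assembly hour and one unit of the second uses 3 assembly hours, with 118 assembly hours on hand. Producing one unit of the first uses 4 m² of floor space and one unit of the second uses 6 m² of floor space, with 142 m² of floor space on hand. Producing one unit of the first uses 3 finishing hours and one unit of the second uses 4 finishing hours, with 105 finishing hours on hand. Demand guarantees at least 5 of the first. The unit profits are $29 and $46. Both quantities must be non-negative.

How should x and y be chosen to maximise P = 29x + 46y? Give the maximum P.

Corner points and P = 29x + 46y:
  (35, 0) → P = 1015
  (5, 0) → P = 145
  (31, 3) → P = 1037
  (5, 61/3) → P = 3241/3

At the optimal vertex, 4x + 6y = 142 and x = 5.
Solving simultaneously gives x = 5, y = 61/3.

x = 5, y = 61/3, maximum P = 3241/3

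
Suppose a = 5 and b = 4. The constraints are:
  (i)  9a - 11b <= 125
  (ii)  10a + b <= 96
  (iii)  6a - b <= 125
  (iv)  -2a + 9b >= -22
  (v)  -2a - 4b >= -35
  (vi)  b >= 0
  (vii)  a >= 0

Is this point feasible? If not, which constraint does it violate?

(i): 1 ≤ 125 ✓
(ii): 54 ≤ 96 ✓
(iii): 26 ≤ 125 ✓
(iv): 26 ≥ -22 ✓
(v): -26 ≥ -35 ✓
(vi): 4 ≥ 0 ✓
(vii): 5 ≥ 0 ✓

feasible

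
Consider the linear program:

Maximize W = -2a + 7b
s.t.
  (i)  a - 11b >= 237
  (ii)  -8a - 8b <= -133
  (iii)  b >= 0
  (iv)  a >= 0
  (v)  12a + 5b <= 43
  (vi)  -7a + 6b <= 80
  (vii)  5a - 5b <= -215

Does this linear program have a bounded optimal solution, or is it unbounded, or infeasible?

The boundaries -7a + 6b = 80 and 5a - 5b = -215 meet at (178, 221), but that point violates a - 11b ≥ 237. Every candidate vertex is excluded by some other constraint, so the feasible region is empty.

infeasible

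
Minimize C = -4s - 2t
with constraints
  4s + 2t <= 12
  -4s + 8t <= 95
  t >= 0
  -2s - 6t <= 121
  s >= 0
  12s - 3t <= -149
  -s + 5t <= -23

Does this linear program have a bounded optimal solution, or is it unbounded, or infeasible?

The boundaries 12s - 3t = -149 and -s + 5t = -23 meet at (-814/57, -425/57), but that point violates t ≥ 0. Every candidate vertex is excluded by some other constraint, so the feasible region is empty.

infeasible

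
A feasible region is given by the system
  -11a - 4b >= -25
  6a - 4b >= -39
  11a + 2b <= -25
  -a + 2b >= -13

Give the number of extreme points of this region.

3

The feasible vertices (each the meet of two boundaries and inside every other half-plane) are:
  (-89/28, 279/56)
  (-65/4, -117/8)
  (-1, -7)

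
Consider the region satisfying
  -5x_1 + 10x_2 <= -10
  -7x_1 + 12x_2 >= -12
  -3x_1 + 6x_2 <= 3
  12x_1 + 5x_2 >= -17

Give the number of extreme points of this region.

Of the 5 pairwise boundary intersections, those satisfying every inequality are:
  (0, -1)
  (-24/29, -41/29)
  (-144/179, -263/179)

3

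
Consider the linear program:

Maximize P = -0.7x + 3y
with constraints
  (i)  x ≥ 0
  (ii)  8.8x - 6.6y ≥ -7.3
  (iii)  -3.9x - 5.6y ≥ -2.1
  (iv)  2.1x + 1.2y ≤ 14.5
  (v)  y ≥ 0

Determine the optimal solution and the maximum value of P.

x = 0, y = 0.375, maximum P = 1.125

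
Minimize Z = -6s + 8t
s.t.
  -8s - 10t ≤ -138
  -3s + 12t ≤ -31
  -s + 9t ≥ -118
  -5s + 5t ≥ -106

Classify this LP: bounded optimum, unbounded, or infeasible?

bounded optimum

Vertices and Z = -6s + 8t:
  (983/63, 83/63) → Z = -5234/63
  (175/9, -79/45) → Z = -5882/45
  (1117/45, 163/45) → Z = -5398/45
The feasible region has finitely many vertices and no improving ray; the minimum is -5882/45 at (175/9, -79/45).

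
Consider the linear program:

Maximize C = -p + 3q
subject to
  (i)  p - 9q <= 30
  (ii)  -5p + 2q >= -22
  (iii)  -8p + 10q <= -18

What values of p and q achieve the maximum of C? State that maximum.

Corner points and C = -p + 3q:
  (138/43, -128/43) → C = -522/43
  (-69/31, -111/31) → C = -264/31
  (92/17, 43/17) → C = 37/17

At the optimal vertex, -5p + 2q = -22 and -8p + 10q = -18.
Solving simultaneously gives p = 92/17, q = 43/17.

p = 92/17, q = 43/17, maximum C = 37/17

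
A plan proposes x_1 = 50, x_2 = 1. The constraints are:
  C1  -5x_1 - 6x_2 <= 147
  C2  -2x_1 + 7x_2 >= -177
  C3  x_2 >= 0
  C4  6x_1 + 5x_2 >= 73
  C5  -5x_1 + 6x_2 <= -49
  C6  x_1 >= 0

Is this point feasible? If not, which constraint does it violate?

feasible

C1: -256 ≤ 147 ✓
C2: -93 ≥ -177 ✓
C3: 1 ≥ 0 ✓
C4: 305 ≥ 73 ✓
C5: -244 ≤ -49 ✓
C6: 50 ≥ 0 ✓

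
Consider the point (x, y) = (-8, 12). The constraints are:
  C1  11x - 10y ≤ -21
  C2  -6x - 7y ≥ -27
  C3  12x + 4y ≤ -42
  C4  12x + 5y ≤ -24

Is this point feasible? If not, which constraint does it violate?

Constraint C2: -6x - 7y = -36, which is not ≥ -27. All other constraints are satisfied.

not feasible — violates C2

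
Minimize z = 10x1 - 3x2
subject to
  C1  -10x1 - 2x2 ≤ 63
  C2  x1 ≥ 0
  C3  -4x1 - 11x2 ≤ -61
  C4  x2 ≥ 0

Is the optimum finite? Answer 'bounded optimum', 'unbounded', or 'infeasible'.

unbounded

From the feasible point (0, 61/11), moving in the direction (0, 1) keeps every constraint satisfied while z decreases without bound.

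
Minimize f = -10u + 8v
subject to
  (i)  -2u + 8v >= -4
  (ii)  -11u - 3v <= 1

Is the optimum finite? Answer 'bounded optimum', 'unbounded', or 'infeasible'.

From the feasible point (2/47, -23/47), moving in the direction (8, 2) keeps every constraint satisfied while f decreases without bound.

unbounded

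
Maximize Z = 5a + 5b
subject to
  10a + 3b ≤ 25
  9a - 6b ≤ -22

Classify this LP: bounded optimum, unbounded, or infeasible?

From the feasible point (28/29, 445/87), moving in the direction (-3, 10) keeps every constraint satisfied while Z increases without bound.

unbounded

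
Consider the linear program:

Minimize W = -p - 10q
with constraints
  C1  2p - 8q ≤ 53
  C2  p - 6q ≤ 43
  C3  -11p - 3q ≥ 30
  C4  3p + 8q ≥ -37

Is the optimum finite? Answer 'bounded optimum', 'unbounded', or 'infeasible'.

From the feasible point (-129/79, -317/79), moving in the direction (-8, 3) keeps every constraint satisfied while W decreases without bound.

unbounded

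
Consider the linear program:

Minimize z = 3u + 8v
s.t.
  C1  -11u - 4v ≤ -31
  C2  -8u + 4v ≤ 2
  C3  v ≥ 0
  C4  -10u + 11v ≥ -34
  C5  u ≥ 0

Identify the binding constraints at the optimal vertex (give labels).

C1 and C3

Feasible corners and z = 3u + 8v:
  (29/19, 135/38) → z = 33
  (31/11, 0) → z = 93/11
  (17/5, 0) → z = 51/5
The feasible region is unbounded (it extends along (11, 10), (1, 2)), but z strictly increases along every unbounded feasible direction, so there is no improving ray and the minimum is attained at a vertex.

The minimum is at (31/11, 0). Substituting into each constraint, equality holds for C1 and C3; the remaining constraints have slack.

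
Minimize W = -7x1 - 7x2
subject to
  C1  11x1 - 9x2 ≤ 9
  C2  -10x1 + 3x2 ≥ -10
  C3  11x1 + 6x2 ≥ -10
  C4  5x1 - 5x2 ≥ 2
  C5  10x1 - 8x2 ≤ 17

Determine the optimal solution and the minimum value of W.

x1 = 44/35, x2 = 6/7, minimum W = -74/5

Vertices and W = -7x1 - 7x2:
  (21/19, 20/57) → W = -581/57
  (-12/55, -19/15) → W = 343/33
  (44/35, 6/7) → W = -74/5
  (-38/85, -72/85) → W = 154/17

The optimum lies where -10x1 + 3x2 = -10 and 5x1 - 5x2 = 2.
Solving simultaneously gives x1 = 44/35, x2 = 6/7.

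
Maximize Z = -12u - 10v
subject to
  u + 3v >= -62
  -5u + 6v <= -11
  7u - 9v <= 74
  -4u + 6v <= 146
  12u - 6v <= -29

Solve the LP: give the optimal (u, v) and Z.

Vertices and Z = -12u - 10v:
  (-113/7, -107/7) → Z = 2426/7
  (-56/5, -254/15) → Z = 4556/15
  (-40/7, -277/42) → Z = 2825/21
  (-235/22, -1091/66) → Z = 9685/33

u = -113/7, v = -107/7, maximum Z = 2426/7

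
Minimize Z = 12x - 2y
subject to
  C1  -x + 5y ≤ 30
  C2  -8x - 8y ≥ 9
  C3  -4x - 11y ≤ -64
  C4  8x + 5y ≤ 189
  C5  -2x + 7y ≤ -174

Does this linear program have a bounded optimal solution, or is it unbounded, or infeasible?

The boundaries -8x - 8y = 9 and 8x + 5y = 189 meet at (519/8, -66), but that point violates -4x - 11y ≤ -64. Every candidate vertex is excluded by some other constraint, so the feasible region is empty.

infeasible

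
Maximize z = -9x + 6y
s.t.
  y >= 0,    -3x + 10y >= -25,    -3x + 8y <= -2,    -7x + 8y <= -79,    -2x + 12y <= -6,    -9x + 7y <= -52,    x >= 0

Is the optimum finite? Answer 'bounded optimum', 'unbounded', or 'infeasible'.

bounded optimum

Vertices and z = -9x + 6y:
  (295/23, 31/23) → z = -2469/23
  (15, 2) → z = -123
  (225/17, 29/17) → z = -1851/17
The feasible region has finitely many vertices and no improving ray; the maximum is -2469/23 at (295/23, 31/23).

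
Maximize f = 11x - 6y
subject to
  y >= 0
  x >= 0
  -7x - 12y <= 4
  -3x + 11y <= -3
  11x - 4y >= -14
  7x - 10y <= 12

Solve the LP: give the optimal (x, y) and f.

Vertices and f = 11x - 6y:
  (1, 0) → f = 11
  (12/7, 0) → f = 132/7
  (102/47, 15/47) → f = 1032/47

The optimum lies where -3x + 11y = -3 and 7x - 10y = 12.
Solving simultaneously gives x = 102/47, y = 15/47.

x = 102/47, y = 15/47, maximum f = 1032/47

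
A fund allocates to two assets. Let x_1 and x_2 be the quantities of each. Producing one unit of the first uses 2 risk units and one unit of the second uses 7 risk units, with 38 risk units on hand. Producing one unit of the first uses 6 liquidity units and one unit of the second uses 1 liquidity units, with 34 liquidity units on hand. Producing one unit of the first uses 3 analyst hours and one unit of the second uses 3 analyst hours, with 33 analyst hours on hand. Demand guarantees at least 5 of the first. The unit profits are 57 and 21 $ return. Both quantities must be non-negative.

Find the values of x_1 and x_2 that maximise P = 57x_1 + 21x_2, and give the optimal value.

Extreme points and P = 57x_1 + 21x_2:
  (17/3, 0) → P = 323
  (5, 0) → P = 285
  (5, 4) → P = 369

x_1 = 5, x_2 = 4, maximum P = 369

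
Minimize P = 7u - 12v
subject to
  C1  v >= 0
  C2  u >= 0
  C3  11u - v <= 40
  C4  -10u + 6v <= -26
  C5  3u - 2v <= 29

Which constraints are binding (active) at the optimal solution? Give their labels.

Feasible corners and P = 7u - 12v:
  (40/11, 0) → P = 280/11
  (13/5, 0) → P = 91/5
  (107/28, 57/28) → P = 65/28

The minimum is at (107/28, 57/28). Substituting into each constraint, equality holds for C3 and C4; the remaining constraints have slack.

C3 and C4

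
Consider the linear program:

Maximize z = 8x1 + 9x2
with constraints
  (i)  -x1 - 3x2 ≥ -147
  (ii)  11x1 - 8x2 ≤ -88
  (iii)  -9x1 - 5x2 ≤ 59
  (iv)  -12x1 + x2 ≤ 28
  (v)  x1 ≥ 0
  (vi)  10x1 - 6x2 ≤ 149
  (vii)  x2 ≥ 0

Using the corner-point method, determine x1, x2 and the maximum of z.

x1 = 912/41, x2 = 1705/41, maximum z = 22641/41

Vertices and z = 8x1 + 9x2:
  (912/41, 1705/41) → z = 22641/41
  (63/37, 1792/37) → z = 16632/37
  (0, 11) → z = 99
  (0, 28) → z = 252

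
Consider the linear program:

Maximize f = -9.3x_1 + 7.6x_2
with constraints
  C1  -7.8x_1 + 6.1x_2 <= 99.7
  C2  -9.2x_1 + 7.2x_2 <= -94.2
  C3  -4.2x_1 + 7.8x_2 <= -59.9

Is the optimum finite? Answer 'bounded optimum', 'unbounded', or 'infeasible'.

Vertices and f = -9.3x_1 + 7.6x_2:
  (-32311.5, -41300) → f = -13383.05
  (2529/346, -1943/519) → f = -1000927/10380
The feasible region has finitely many vertices and no improving ray; the maximum is -1000927/10380 at (2529/346, -1943/519).

bounded optimum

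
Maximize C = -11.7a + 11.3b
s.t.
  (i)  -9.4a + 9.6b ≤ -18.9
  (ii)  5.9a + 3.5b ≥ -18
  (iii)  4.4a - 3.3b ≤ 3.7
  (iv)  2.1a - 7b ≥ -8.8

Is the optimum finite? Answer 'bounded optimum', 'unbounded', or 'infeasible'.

The boundaries -9.4a + 9.6b = -18.9 and 5.9a + 3.5b = -18 meet at (-10665/8954, -28071/8954), but that point violates 4.4a - 3.3b ≤ 3.7. Every candidate vertex is excluded by some other constraint, so the feasible region is empty.

infeasible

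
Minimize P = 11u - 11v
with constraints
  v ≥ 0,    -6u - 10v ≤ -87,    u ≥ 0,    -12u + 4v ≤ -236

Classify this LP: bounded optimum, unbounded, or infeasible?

unbounded

From the feasible point (59/3, 0), moving in the direction (4, 12) keeps every constraint satisfied while P decreases without bound.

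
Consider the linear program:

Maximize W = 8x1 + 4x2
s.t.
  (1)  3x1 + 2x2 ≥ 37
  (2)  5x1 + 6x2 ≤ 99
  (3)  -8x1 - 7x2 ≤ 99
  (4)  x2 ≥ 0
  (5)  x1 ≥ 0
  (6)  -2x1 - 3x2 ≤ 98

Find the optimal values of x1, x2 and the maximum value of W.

x1 = 99/5, x2 = 0, maximum W = 792/5

Feasible corners and W = 8x1 + 4x2:
  (3, 14) → W = 80
  (37/3, 0) → W = 296/3
  (99/5, 0) → W = 792/5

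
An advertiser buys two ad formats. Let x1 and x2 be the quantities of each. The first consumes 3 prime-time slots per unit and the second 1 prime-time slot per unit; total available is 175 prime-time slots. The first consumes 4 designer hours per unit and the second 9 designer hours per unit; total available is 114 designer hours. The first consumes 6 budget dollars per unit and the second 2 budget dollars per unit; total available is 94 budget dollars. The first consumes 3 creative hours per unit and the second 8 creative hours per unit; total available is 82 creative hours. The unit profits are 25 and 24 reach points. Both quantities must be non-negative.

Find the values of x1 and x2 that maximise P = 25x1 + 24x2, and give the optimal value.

x1 = 14, x2 = 5, maximum P = 470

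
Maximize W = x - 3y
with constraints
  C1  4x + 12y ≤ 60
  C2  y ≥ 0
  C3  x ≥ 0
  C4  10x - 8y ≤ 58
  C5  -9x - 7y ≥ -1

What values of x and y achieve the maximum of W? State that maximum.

x = 1/9, y = 0, maximum W = 1/9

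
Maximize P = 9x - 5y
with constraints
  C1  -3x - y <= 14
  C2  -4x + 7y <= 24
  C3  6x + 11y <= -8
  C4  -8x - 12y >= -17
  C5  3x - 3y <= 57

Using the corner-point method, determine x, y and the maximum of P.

x = 201/17, y = -122/17, maximum P = 2419/17

Feasible corners and P = 9x - 5y:
  (-122/25, 16/25) → P = -1178/25
  (5/4, -71/4) → P = 100
  (-160/43, 56/43) → P = -40
  (201/17, -122/17) → P = 2419/17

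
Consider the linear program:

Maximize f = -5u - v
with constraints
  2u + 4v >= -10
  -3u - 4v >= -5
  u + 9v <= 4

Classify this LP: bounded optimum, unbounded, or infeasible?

bounded optimum

Vertices and f = -5u - v:
  (15, -10) → f = -65
  (-53/7, 9/7) → f = 256/7
  (29/23, 7/23) → f = -152/23
The feasible region has finitely many vertices and no improving ray; the maximum is 256/7 at (-53/7, 9/7).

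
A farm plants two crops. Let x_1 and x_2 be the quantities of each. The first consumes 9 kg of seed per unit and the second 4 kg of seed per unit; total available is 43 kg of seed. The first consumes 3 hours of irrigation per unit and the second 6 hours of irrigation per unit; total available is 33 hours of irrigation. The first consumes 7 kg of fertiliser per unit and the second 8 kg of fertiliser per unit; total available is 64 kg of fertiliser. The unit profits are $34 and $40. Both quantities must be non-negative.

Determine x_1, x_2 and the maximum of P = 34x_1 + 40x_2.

x_1 = 3, x_2 = 4, maximum P = 262

Vertices and P = 34x_1 + 40x_2:
  (0, 0) → P = 0
  (0, 11/2) → P = 220
  (43/9, 0) → P = 1462/9
  (3, 4) → P = 262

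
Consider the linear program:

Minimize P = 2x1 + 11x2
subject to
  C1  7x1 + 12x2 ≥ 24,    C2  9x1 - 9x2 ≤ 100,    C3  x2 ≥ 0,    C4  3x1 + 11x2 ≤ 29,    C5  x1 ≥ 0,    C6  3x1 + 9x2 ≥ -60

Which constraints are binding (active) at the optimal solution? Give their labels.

Extreme points and P = 2x1 + 11x2:
  (24/7, 0) → P = 48/7
  (0, 2) → P = 22
  (29/3, 0) → P = 58/3
  (0, 29/11) → P = 29

The minimum is at (24/7, 0). Substituting into each constraint, equality holds for C1 and C3; the remaining constraints have slack.

C1 and C3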